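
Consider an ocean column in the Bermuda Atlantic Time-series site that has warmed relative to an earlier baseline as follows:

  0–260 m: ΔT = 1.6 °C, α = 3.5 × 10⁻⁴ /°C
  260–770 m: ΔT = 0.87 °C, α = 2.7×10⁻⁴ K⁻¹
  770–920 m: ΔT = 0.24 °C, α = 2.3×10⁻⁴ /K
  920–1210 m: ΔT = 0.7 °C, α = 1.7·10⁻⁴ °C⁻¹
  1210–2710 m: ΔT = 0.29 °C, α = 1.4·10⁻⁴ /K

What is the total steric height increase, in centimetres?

0–260 m: 3.5×10⁻⁴ × 260 × 1.6 = 0.14560 m
Layer 2: 510 × 2.7×10⁻⁴ × 0.87 = 0.119799 m
Layer 3: 0.24 × 2.3×10⁻⁴ × 150 = 0.00828 m
920–1210 m: 290 × 0.7 × 1.7×10⁻⁴ = 0.03451 m
1210–2710 m: 1.4×10⁻⁴ × 0.29 × 1500 = 0.06090 m
Δh = 0.14560 + 0.119799 + 0.00828 + 0.03451 + 0.06090 = 0.369089 m ≈ 36.9 cm

about 36.9 cm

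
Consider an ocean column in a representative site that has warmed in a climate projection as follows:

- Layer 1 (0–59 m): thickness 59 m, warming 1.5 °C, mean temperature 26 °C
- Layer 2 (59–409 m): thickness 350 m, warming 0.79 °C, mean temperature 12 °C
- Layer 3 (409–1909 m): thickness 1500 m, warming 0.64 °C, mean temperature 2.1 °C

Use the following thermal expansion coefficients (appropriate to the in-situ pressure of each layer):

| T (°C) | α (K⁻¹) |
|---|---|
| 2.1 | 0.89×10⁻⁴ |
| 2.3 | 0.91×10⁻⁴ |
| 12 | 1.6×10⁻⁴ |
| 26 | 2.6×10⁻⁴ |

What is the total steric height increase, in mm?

Layer 1 at 26 °C → α = 2.6×10⁻⁴ K⁻¹
Layer 2 at 12 °C → α = 1.6×10⁻⁴ K⁻¹
Layer 3 at 2.1 °C → α = 0.89×10⁻⁴ K⁻¹
0–59 m: 1.5 × 2.6×10⁻⁴ × 59 = 0.02301 m
Layer 2: 1.6×10⁻⁴ × 0.79 × 350 = 0.04424 m
0.64 × 1500 × 0.89×10⁻⁴ = 0.08544 m
Δh = 0.02301 + 0.04424 + 0.08544 = 0.15269 m ≈ 153 mm

Δh = 153 mm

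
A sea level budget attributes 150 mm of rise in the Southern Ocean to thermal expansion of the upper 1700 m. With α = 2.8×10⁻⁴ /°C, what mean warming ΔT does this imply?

ΔT = Δh/(αH) = 0.15 / (2.8×10⁻⁴ × 1700) ≈ 0.3151 K

about 0.315 K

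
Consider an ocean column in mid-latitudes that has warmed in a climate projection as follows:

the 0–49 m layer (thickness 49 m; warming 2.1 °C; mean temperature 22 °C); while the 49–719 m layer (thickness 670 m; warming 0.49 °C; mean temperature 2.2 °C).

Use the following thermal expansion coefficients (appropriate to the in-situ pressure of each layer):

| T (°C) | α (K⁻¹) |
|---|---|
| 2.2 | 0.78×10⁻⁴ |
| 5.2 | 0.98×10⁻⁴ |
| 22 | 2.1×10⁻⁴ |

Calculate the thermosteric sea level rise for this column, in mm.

Layer 1 at 22 °C → α = 2.1×10⁻⁴ K⁻¹
Layer 2 at 2.2 °C → α = 0.78×10⁻⁴ K⁻¹
2.1 × 49 × 2.1×10⁻⁴ = 0.021609 m
Layer 2: 0.78×10⁻⁴ × 670 × 0.49 = 0.0256074 m
Δh = 0.021609 + 0.0256074 = 0.0472164 m

47 mm of thermosteric rise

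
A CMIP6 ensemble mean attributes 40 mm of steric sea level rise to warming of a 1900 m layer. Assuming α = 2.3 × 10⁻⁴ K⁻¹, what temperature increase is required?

ΔT = Δh/(αH) = 0.04 / (2.3×10⁻⁴ × 1900) ≈ 0.09153 K

about 0.0915 K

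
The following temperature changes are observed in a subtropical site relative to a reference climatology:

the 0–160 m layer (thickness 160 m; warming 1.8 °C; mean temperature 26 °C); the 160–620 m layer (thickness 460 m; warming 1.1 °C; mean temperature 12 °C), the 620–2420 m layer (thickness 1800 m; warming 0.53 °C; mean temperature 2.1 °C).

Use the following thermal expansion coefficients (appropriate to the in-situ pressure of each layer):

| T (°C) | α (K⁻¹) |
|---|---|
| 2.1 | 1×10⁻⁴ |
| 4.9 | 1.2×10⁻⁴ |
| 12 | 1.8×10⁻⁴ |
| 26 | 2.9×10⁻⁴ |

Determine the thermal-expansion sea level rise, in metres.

about 0.270 m

Layer 1 at 26 °C → α = 2.9×10⁻⁴ K⁻¹
Layer 2 at 12 °C → α = 1.8×10⁻⁴ K⁻¹
Layer 3 at 2.1 °C → α = 1×10⁻⁴ K⁻¹
Layer 1: 160 × 2.9×10⁻⁴ × 1.8 = 0.08352 m
160–620 m: 460 × 1.1 × 1.8×10⁻⁴ = 0.09108 m
1×10⁻⁴ × 1800 × 0.53 = 0.09540 m
Δh = 0.08352 + 0.09108 + 0.09540 = 0.27000 m ≈ 0.270 m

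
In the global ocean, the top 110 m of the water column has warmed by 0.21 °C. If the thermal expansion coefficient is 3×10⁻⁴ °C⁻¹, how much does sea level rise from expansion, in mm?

Δh = 6.93 mm

Δh = αΔT·H = 3×10⁻⁴ × 0.21 × 110 = 0.00693 m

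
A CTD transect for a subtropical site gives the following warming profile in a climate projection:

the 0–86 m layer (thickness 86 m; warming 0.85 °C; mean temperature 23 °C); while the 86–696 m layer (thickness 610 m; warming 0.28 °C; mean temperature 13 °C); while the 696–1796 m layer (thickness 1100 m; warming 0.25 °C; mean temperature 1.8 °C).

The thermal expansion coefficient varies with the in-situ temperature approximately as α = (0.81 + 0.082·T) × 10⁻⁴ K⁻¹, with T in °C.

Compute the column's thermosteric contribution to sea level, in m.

about 0.0781 m

Layer 1: α = (0.81 + 0.082×23)×10⁻⁴ = 2.696×10⁻⁴ K⁻¹
Layer 2: α = (0.81 + 0.082×13)×10⁻⁴ = 1.876×10⁻⁴ K⁻¹
Layer 3: α = (0.81 + 0.082×1.8)×10⁻⁴ = 0.9576×10⁻⁴ K⁻¹
0–86 m: 2.696×10⁻⁴ × 0.85 × 86 = 0.01970776 m
1.876×10⁻⁴ × 0.28 × 610 = 0.03204208 m
696–1796 m: 0.9576×10⁻⁴ × 0.25 × 1100 = 0.026334 m
Δh = 0.01970776 + 0.03204208 + 0.026334 = 0.07808384 m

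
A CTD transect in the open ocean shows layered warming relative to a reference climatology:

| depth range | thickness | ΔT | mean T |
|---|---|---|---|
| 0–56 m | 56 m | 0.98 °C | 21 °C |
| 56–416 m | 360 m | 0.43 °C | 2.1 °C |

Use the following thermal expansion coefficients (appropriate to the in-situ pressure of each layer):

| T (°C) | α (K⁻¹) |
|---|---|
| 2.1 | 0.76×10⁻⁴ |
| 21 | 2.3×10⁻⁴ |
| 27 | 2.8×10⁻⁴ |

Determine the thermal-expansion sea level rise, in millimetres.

Layer 1 at 21 °C → α = 2.3×10⁻⁴ K⁻¹
Layer 2 at 2.1 °C → α = 0.76×10⁻⁴ K⁻¹
Layer 1: 0.98 × 56 × 2.3×10⁻⁴ = 0.0126224 m
Layer 2: 0.43 × 360 × 0.76×10⁻⁴ = 0.0117648 m
Δh = 0.0126224 + 0.0117648 = 0.0243872 m ≈ 24.4 mm

Δh = 24.4 mm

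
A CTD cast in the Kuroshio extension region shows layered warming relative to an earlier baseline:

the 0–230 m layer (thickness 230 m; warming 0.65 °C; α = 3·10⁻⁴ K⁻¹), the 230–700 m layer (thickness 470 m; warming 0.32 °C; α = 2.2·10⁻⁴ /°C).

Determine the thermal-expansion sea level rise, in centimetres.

0–230 m: 3×10⁻⁴ × 230 × 0.65 = 0.04485 m
470 × 0.32 × 2.2×10⁻⁴ = 0.033088 m
Δh = 0.04485 + 0.033088 = 0.077938 m

7.8 cm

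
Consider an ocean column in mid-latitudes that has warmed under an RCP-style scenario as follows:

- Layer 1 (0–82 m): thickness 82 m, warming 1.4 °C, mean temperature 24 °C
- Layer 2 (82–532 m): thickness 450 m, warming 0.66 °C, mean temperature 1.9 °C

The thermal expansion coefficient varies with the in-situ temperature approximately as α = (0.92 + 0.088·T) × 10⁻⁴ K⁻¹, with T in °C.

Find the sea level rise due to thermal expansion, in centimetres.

Layer 1: α = (0.92 + 0.088×24)×10⁻⁴ = 3.032×10⁻⁴ K⁻¹
Layer 2: α = (0.92 + 0.088×1.9)×10⁻⁴ = 1.0872×10⁻⁴ K⁻¹
1.4 × 82 × 3.032×10⁻⁴ = 0.03480736 m
0.66 × 1.0872×10⁻⁴ × 450 = 0.03228984 m
Δh = 0.03480736 + 0.03228984 = 0.0670972 m

about 6.7 cm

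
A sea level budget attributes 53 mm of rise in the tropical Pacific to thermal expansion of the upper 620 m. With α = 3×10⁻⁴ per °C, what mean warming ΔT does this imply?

ΔT ≈ 0.28 °C

ΔT = Δh/(αH) = 0.053 / (3×10⁻⁴ × 620) ≈ 0.2849 °C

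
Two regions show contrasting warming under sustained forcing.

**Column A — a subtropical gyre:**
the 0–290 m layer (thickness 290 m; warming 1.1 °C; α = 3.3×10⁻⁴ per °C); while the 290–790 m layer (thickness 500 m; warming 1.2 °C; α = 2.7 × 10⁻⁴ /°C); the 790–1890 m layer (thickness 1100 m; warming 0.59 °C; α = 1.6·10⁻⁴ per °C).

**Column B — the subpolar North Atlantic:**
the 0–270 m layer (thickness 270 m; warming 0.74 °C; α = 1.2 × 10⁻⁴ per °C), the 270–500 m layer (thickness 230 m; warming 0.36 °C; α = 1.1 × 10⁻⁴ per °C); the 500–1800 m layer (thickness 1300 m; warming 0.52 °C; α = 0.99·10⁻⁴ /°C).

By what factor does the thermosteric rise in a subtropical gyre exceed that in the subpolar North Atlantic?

≈ 3.7×

A Layer 1: 3.3×10⁻⁴ × 290 × 1.1 = 0.10527 m
A 290–790 m: 500 × 2.7×10⁻⁴ × 1.2 = 0.16200 m
A 790–1890 m: 1.6×10⁻⁴ × 0.59 × 1100 = 0.10384 m
A total: 0.37111 m
B 1.2×10⁻⁴ × 0.74 × 270 = 0.023976 m
B Layer 2: 230 × 0.36 × 1.1×10⁻⁴ = 0.009108 m
B 0.99×10⁻⁴ × 0.52 × 1300 = 0.066924 m
B total: 0.100008 m
Ratio: 0.37111 / 0.100008 ≈ 3.711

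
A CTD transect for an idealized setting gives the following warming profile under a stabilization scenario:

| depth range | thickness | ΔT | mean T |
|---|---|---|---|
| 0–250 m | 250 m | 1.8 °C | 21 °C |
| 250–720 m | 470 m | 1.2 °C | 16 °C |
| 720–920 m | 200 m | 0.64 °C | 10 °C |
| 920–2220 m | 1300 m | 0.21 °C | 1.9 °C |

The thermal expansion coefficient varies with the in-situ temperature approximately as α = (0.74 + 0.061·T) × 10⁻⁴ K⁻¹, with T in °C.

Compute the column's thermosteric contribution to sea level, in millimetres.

230 mm of thermosteric rise

Layer 1: α = (0.74 + 0.061×21)×10⁻⁴ = 2.021×10⁻⁴ K⁻¹
Layer 2: α = (0.74 + 0.061×16)×10⁻⁴ = 1.716×10⁻⁴ K⁻¹
Layer 3: α = (0.74 + 0.061×10)×10⁻⁴ = 1.35×10⁻⁴ K⁻¹
Layer 4: α = (0.74 + 0.061×1.9)×10⁻⁴ = 0.8559×10⁻⁴ K⁻¹
Layer 1: 2.021×10⁻⁴ × 1.8 × 250 = 0.090945 m
250–720 m: 1.716×10⁻⁴ × 470 × 1.2 = 0.0967824 m
200 × 1.35×10⁻⁴ × 0.64 = 0.01728 m
920–2220 m: 0.21 × 0.8559×10⁻⁴ × 1300 = 0.02336607 m
Δh = 0.090945 + 0.0967824 + 0.01728 + 0.02336607 = 0.22837347 m ≈ 230 mm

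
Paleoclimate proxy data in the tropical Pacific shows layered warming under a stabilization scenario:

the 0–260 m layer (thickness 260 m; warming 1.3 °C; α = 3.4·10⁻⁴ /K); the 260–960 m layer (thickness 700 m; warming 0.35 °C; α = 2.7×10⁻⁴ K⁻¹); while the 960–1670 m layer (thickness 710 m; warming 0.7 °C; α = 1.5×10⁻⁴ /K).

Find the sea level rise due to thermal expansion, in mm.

260 × 1.3 × 3.4×10⁻⁴ = 0.11492 m
260–960 m: 700 × 0.35 × 2.7×10⁻⁴ = 0.06615 m
710 × 1.5×10⁻⁴ × 0.7 = 0.07455 m
Δh = 0.11492 + 0.06615 + 0.07455 = 0.25562 m ≈ 260 mm

about 260 mm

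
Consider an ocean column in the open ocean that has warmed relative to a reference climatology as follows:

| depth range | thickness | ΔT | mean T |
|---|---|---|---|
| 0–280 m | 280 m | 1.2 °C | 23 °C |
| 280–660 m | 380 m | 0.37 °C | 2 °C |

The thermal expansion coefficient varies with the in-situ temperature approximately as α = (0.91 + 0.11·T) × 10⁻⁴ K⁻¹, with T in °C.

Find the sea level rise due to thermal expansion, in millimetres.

Layer 1: α = (0.91 + 0.11×23)×10⁻⁴ = 3.44×10⁻⁴ K⁻¹
Layer 2: α = (0.91 + 0.11×2)×10⁻⁴ = 1.13×10⁻⁴ K⁻¹
0–280 m: 280 × 3.44×10⁻⁴ × 1.2 = 0.115584 m
280–660 m: 0.37 × 1.13×10⁻⁴ × 380 = 0.0158878 m
Δh = 0.115584 + 0.0158878 = 0.1314718 m

131 mm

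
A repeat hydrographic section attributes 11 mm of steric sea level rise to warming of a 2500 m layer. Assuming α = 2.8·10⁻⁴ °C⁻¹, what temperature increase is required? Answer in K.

ΔT = Δh/(αH) = 0.011 / (2.8×10⁻⁴ × 2500) ≈ 0.01571 K

ΔT ≈ 0.0157 K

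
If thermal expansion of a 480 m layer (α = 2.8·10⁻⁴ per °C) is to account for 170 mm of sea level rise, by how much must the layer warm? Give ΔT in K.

ΔT = Δh/(αH) = 0.17 / (2.8×10⁻⁴ × 480) ≈ 1.265 K

1.3 K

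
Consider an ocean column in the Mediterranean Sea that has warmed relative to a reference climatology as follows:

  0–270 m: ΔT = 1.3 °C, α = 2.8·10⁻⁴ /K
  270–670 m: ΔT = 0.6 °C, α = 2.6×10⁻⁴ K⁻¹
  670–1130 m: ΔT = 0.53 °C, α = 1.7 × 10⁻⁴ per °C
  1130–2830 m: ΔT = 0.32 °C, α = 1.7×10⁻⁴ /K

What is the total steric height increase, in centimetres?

29.5 cm of thermosteric rise

0–270 m: 270 × 1.3 × 2.8×10⁻⁴ = 0.09828 m
Layer 2: 0.6 × 2.6×10⁻⁴ × 400 = 0.06240 m
Layer 3: 1.7×10⁻⁴ × 0.53 × 460 = 0.041446 m
1.7×10⁻⁴ × 0.32 × 1700 = 0.09248 m
Δh = 0.09828 + 0.06240 + 0.041446 + 0.09248 = 0.294606 m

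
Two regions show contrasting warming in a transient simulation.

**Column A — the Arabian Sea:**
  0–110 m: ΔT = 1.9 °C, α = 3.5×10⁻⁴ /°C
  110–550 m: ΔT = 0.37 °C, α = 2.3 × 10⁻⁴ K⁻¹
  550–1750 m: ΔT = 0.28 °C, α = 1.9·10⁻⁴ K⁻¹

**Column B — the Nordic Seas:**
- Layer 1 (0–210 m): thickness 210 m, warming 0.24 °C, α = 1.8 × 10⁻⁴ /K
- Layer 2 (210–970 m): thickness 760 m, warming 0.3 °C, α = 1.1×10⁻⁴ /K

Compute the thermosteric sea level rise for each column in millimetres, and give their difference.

A 1.9 × 3.5×10⁻⁴ × 110 = 0.07315 m
A Layer 2: 0.37 × 440 × 2.3×10⁻⁴ = 0.037444 m
A 550–1750 m: 0.28 × 1200 × 1.9×10⁻⁴ = 0.06384 m
A total: 0.174434 m
B 0–210 m: 1.8×10⁻⁴ × 0.24 × 210 = 0.009072 m
B Layer 2: 0.3 × 760 × 1.1×10⁻⁴ = 0.02508 m
B total: 0.034152 m
Difference: 0.174434 − 0.034152 = 0.140282 m

Δh_A ≈ 174 mm, Δh_B ≈ 34.2 mm; difference ≈ 140 mm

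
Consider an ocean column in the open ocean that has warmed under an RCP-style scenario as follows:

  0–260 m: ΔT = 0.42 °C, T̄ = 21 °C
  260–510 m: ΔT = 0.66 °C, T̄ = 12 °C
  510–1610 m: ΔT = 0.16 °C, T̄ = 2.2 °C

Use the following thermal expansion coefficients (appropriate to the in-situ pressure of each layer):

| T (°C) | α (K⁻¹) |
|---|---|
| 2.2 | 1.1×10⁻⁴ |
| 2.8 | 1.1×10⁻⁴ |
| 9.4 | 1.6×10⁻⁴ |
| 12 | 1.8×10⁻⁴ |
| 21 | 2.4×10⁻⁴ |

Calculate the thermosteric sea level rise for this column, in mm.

Layer 1 at 21 °C → α = 2.4×10⁻⁴ K⁻¹
Layer 2 at 12 °C → α = 1.8×10⁻⁴ K⁻¹
Layer 3 at 2.2 °C → α = 1.1×10⁻⁴ K⁻¹
0.42 × 2.4×10⁻⁴ × 260 = 0.026208 m
250 × 0.66 × 1.8×10⁻⁴ = 0.02970 m
1.1×10⁻⁴ × 1100 × 0.16 = 0.01936 m
Δh = 0.026208 + 0.02970 + 0.01936 = 0.075268 m

Δh = 75.3 mm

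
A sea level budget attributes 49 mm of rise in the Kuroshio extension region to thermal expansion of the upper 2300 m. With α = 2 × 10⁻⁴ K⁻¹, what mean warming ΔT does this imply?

ΔT = Δh/(αH) = 0.049 / (2×10⁻⁴ × 2300) ≈ 0.1065 K

0.11 K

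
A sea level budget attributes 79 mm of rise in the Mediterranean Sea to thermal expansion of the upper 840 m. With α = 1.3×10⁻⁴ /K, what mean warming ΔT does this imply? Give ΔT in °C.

ΔT = Δh/(αH) = 0.079 / (1.3×10⁻⁴ × 840) ≈ 0.7234 °C

0.723 °C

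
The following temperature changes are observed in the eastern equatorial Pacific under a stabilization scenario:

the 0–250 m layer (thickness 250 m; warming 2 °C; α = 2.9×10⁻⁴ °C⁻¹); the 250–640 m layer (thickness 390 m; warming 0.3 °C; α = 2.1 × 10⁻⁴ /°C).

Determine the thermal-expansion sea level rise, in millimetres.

Δh ≈ 170 mm

0–250 m: 250 × 2 × 2.9×10⁻⁴ = 0.14500 m
250–640 m: 390 × 2.1×10⁻⁴ × 0.3 = 0.02457 m
Δh = 0.14500 + 0.02457 = 0.16957 m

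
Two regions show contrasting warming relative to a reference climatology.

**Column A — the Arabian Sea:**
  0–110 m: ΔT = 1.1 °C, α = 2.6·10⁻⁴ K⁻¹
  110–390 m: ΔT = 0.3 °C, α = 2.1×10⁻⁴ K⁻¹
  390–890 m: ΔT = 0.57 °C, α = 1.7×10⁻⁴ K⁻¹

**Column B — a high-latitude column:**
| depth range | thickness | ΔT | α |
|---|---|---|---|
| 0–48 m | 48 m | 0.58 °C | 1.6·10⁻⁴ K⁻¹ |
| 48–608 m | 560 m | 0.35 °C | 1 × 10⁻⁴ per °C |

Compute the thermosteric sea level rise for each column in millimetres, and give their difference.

A: 98 mm; B: 24 mm; difference 73 mm

A 110 × 2.6×10⁻⁴ × 1.1 = 0.03146 m
A Layer 2: 0.3 × 280 × 2.1×10⁻⁴ = 0.01764 m
A 390–890 m: 1.7×10⁻⁴ × 0.57 × 500 = 0.04845 m
A total: 0.09755 m
B Layer 1: 48 × 1.6×10⁻⁴ × 0.58 = 0.0044544 m
B 48–608 m: 1×10⁻⁴ × 560 × 0.35 = 0.01960 m
B total: 0.0240544 m
Difference: 0.09755 − 0.0240544 = 0.0734956 m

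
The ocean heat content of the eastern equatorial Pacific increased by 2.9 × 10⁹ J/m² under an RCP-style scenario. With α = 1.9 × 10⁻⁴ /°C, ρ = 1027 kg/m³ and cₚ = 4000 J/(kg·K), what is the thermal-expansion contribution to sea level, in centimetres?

Δh ≈ 13 cm

Δh = αQ/(ρcₚ) = 1.9×10⁻⁴ × 2.9×10⁹ / (1027 × 4000) ≈ 0.13413 m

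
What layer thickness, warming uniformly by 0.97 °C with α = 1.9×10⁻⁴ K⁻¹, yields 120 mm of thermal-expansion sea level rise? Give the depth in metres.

H = Δh/(αΔT) = 0.12 / (1.9×10⁻⁴ × 0.97) ≈ 651.1 m

H ≈ 650 m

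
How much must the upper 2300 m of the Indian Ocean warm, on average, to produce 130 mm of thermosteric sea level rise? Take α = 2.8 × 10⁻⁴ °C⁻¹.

about 0.202 °C

ΔT = Δh/(αH) = 0.13 / (2.8×10⁻⁴ × 2300) ≈ 0.2019 °C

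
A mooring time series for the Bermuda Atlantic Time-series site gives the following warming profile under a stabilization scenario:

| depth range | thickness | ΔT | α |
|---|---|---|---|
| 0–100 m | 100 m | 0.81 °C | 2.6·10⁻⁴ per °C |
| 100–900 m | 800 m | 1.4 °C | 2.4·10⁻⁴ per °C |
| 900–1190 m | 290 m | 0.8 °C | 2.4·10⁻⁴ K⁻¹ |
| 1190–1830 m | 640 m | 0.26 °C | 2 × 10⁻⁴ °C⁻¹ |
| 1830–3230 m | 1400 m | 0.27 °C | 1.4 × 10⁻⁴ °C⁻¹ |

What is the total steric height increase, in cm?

Layer 1: 100 × 2.6×10⁻⁴ × 0.81 = 0.02106 m
100–900 m: 1.4 × 2.4×10⁻⁴ × 800 = 0.26880 m
0.8 × 2.4×10⁻⁴ × 290 = 0.05568 m
Layer 4: 2×10⁻⁴ × 640 × 0.26 = 0.03328 m
1830–3230 m: 1400 × 1.4×10⁻⁴ × 0.27 = 0.05292 m
Δh = 0.02106 + 0.26880 + 0.05568 + 0.03328 + 0.05292 = 0.43174 m

43 cm of thermosteric rise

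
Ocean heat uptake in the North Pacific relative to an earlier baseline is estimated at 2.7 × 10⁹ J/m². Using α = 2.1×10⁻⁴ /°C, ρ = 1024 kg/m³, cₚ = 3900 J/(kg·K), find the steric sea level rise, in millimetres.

Δh = αQ/(ρcₚ) = 2.1×10⁻⁴ × 2.7×10⁹ / (1024 × 3900) ≈ 0.14198 m

about 142 mm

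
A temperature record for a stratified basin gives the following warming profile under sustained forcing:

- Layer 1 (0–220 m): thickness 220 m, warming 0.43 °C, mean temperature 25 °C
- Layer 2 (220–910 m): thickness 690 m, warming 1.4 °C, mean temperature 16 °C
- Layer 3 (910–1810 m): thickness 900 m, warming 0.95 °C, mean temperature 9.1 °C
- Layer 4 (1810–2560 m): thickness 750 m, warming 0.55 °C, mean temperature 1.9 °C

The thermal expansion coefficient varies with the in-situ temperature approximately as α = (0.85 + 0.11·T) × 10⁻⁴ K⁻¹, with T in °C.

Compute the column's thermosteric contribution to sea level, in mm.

Layer 1: α = (0.85 + 0.11×25)×10⁻⁴ = 3.6×10⁻⁴ K⁻¹
Layer 2: α = (0.85 + 0.11×16)×10⁻⁴ = 2.61×10⁻⁴ K⁻¹
Layer 3: α = (0.85 + 0.11×9.1)×10⁻⁴ = 1.851×10⁻⁴ K⁻¹
Layer 4: α = (0.85 + 0.11×1.9)×10⁻⁴ = 1.059×10⁻⁴ K⁻¹
0–220 m: 3.6×10⁻⁴ × 0.43 × 220 = 0.034056 m
Layer 2: 2.61×10⁻⁴ × 690 × 1.4 = 0.252126 m
900 × 0.95 × 1.851×10⁻⁴ = 0.1582605 m
Layer 4: 1.059×10⁻⁴ × 0.55 × 750 = 0.04368375 m
Δh = 0.034056 + 0.252126 + 0.1582605 + 0.04368375 = 0.48812625 m

Δh ≈ 488 mm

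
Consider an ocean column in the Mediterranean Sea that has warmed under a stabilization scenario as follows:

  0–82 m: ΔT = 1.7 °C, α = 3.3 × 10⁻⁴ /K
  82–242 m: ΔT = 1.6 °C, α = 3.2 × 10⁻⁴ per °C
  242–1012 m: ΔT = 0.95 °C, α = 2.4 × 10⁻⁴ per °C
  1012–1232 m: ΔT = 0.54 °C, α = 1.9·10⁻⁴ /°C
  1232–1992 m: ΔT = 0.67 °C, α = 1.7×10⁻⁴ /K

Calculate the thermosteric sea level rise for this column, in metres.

1.7 × 3.3×10⁻⁴ × 82 = 0.046002 m
Layer 2: 3.2×10⁻⁴ × 160 × 1.6 = 0.08192 m
Layer 3: 2.4×10⁻⁴ × 0.95 × 770 = 0.17556 m
Layer 4: 0.54 × 220 × 1.9×10⁻⁴ = 0.022572 m
0.67 × 1.7×10⁻⁴ × 760 = 0.086564 m
Δh = 0.046002 + 0.08192 + 0.17556 + 0.022572 + 0.086564 = 0.412618 m ≈ 0.413 m

Δh ≈ 0.413 m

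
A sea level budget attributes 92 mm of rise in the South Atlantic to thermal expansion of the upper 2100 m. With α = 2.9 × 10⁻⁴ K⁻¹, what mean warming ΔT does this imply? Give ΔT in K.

ΔT = Δh/(αH) = 0.092 / (2.9×10⁻⁴ × 2100) ≈ 0.1511 K

ΔT ≈ 0.151 K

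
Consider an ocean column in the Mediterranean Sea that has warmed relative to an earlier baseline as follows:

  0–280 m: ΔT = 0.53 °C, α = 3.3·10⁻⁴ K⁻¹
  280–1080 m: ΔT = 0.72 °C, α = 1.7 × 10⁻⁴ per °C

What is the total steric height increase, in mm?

280 × 3.3×10⁻⁴ × 0.53 = 0.048972 m
Layer 2: 800 × 1.7×10⁻⁴ × 0.72 = 0.09792 m
Δh = 0.048972 + 0.09792 = 0.146892 m ≈ 147 mm

Δh = 147 mm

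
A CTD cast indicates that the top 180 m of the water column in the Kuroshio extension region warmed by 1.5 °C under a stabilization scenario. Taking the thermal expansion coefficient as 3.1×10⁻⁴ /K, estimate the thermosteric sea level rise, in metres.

Δh = αΔT·H = 3.1×10⁻⁴ × 1.5 × 180 = 0.08370 m

Δh ≈ 0.084 m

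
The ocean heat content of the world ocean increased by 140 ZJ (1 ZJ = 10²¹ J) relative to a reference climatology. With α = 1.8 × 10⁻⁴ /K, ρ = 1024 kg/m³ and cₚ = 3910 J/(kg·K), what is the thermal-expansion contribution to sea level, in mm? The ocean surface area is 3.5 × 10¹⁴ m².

Per unit area: Q = 140×10²¹ / (3.5×10¹⁴) = 4×10⁸ J/m²
Δh = αQ/(ρcₚ) = 1.8×10⁻⁴ × 4×10⁸ / (1024 × 3910) ≈ 0.017983 m

18.0 mm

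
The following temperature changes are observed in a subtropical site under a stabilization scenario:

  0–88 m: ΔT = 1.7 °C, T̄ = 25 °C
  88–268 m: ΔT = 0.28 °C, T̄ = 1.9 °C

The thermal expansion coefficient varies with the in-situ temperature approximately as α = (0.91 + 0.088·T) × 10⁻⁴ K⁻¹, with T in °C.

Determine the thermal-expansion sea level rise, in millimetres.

Layer 1: α = (0.91 + 0.088×25)×10⁻⁴ = 3.11×10⁻⁴ K⁻¹
Layer 2: α = (0.91 + 0.088×1.9)×10⁻⁴ = 1.0772×10⁻⁴ K⁻¹
0–88 m: 3.11×10⁻⁴ × 1.7 × 88 = 0.0465256 m
1.0772×10⁻⁴ × 0.28 × 180 = 0.005429088 m
Δh = 0.0465256 + 0.005429088 = 0.051954688 m

Δh = 52 mm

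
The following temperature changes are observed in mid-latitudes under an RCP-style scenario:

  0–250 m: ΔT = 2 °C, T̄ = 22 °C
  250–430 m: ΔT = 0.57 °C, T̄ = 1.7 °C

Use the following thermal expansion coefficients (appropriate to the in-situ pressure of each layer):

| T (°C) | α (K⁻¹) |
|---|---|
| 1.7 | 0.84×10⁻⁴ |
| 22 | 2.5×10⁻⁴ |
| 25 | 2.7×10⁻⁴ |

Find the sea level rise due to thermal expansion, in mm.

Layer 1 at 22 °C → α = 2.5×10⁻⁴ K⁻¹
Layer 2 at 1.7 °C → α = 0.84×10⁻⁴ K⁻¹
Layer 1: 2 × 250 × 2.5×10⁻⁴ = 0.12500 m
250–430 m: 180 × 0.57 × 0.84×10⁻⁴ = 0.0086184 m
Δh = 0.12500 + 0.0086184 = 0.1336184 m

about 134 mm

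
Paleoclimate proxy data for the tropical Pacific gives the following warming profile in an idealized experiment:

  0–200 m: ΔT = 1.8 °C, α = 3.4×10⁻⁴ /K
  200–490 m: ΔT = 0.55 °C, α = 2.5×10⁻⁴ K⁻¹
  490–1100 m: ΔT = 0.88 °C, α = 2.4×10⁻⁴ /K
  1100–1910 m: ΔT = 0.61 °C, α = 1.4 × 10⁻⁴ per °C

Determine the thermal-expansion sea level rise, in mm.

3.4×10⁻⁴ × 1.8 × 200 = 0.12240 m
290 × 2.5×10⁻⁴ × 0.55 = 0.039875 m
Layer 3: 610 × 0.88 × 2.4×10⁻⁴ = 0.128832 m
810 × 0.61 × 1.4×10⁻⁴ = 0.069174 m
Δh = 0.12240 + 0.039875 + 0.128832 + 0.069174 = 0.360281 m

360 mm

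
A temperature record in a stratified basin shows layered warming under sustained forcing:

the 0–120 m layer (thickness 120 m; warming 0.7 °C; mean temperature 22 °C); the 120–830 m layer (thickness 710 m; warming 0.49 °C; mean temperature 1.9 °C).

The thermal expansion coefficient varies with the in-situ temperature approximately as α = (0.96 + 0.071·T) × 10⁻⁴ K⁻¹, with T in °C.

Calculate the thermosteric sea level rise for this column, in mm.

Δh ≈ 59.3 mm

Layer 1: α = (0.96 + 0.071×22)×10⁻⁴ = 2.522×10⁻⁴ K⁻¹
Layer 2: α = (0.96 + 0.071×1.9)×10⁻⁴ = 1.0949×10⁻⁴ K⁻¹
Layer 1: 120 × 2.522×10⁻⁴ × 0.7 = 0.0211848 m
1.0949×10⁻⁴ × 0.49 × 710 = 0.038091571 m
Δh = 0.0211848 + 0.038091571 = 0.059276371 m ≈ 59.3 mm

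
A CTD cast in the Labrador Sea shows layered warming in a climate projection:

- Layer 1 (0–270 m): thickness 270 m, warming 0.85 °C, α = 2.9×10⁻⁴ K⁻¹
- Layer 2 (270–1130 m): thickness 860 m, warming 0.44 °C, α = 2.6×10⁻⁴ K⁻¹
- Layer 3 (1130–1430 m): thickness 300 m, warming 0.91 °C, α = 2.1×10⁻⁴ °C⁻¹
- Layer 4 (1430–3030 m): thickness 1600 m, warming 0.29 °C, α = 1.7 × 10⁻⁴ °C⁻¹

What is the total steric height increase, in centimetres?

0–270 m: 0.85 × 270 × 2.9×10⁻⁴ = 0.066555 m
270–1130 m: 2.6×10⁻⁴ × 0.44 × 860 = 0.098384 m
1130–1430 m: 300 × 2.1×10⁻⁴ × 0.91 = 0.05733 m
1430–3030 m: 0.29 × 1600 × 1.7×10⁻⁴ = 0.07888 m
Δh = 0.066555 + 0.098384 + 0.05733 + 0.07888 = 0.301149 m ≈ 30 cm

about 30 cm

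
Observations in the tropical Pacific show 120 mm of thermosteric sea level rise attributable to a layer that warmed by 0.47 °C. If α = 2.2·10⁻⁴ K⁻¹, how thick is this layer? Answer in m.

H = Δh/(αΔT) = 0.12 / (2.2×10⁻⁴ × 0.47) ≈ 1161 m

1160 m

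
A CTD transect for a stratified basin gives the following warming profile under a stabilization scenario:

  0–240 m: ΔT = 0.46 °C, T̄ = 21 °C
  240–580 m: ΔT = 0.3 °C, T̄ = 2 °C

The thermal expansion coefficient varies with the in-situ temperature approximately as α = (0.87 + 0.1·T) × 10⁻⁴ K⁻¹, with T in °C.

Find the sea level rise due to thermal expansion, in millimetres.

Δh ≈ 43.7 mm

Layer 1: α = (0.87 + 0.1×21)×10⁻⁴ = 2.97×10⁻⁴ K⁻¹
Layer 2: α = (0.87 + 0.1×2)×10⁻⁴ = 1.07×10⁻⁴ K⁻¹
Layer 1: 0.46 × 240 × 2.97×10⁻⁴ = 0.0327888 m
Layer 2: 1.07×10⁻⁴ × 0.3 × 340 = 0.010914 m
Δh = 0.0327888 + 0.010914 = 0.0437028 m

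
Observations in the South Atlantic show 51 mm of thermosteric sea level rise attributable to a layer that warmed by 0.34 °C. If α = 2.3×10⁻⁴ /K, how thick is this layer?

H = Δh/(αΔT) = 0.051 / (2.3×10⁻⁴ × 0.34) ≈ 652.2 m

about 650 m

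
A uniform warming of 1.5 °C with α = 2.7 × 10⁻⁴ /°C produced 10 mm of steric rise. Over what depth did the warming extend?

H = Δh/(αΔT) = 0.01 / (2.7×10⁻⁴ × 1.5) ≈ 24.69 m

H ≈ 25 m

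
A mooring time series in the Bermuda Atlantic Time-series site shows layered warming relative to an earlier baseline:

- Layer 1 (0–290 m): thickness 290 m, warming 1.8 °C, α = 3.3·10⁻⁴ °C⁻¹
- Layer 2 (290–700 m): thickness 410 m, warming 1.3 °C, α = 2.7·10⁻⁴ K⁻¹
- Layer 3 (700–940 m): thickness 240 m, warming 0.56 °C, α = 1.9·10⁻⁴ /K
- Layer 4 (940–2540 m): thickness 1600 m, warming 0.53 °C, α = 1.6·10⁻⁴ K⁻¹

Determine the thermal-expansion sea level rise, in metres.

Δh ≈ 0.477 m

Layer 1: 290 × 1.8 × 3.3×10⁻⁴ = 0.17226 m
Layer 2: 410 × 1.3 × 2.7×10⁻⁴ = 0.14391 m
240 × 1.9×10⁻⁴ × 0.56 = 0.025536 m
0.53 × 1.6×10⁻⁴ × 1600 = 0.13568 m
Δh = 0.17226 + 0.14391 + 0.025536 + 0.13568 = 0.477386 m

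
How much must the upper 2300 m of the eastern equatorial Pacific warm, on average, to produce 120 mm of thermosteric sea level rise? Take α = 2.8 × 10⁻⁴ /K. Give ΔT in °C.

ΔT = Δh/(αH) = 0.12 / (2.8×10⁻⁴ × 2300) ≈ 0.1863 °C

0.186 °C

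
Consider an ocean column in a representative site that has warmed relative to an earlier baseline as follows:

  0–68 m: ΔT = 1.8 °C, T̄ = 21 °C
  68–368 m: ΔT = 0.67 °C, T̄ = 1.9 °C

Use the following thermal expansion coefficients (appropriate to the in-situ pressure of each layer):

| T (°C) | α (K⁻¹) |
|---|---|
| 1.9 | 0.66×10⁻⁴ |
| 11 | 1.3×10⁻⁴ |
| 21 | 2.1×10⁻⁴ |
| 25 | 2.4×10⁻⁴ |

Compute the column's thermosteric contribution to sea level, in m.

Δh ≈ 0.0390 m

Layer 1 at 21 °C → α = 2.1×10⁻⁴ K⁻¹
Layer 2 at 1.9 °C → α = 0.66×10⁻⁴ K⁻¹
2.1×10⁻⁴ × 68 × 1.8 = 0.025704 m
68–368 m: 0.66×10⁻⁴ × 0.67 × 300 = 0.013266 m
Δh = 0.025704 + 0.013266 = 0.03897 m ≈ 0.0390 m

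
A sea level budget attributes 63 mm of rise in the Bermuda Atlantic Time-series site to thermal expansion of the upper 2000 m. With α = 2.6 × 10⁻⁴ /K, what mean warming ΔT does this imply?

ΔT = Δh/(αH) = 0.063 / (2.6×10⁻⁴ × 2000) ≈ 0.1212 °C

ΔT ≈ 0.121 °C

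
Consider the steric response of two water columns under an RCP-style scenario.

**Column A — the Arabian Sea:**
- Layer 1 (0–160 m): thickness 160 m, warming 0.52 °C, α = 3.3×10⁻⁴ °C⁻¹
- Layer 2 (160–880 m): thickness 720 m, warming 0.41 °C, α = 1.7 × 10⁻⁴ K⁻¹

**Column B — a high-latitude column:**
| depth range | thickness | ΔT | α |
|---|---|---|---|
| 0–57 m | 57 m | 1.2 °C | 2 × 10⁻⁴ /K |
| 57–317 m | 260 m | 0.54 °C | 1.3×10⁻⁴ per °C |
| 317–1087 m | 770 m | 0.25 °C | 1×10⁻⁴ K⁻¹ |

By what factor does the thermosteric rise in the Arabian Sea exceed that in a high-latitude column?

A Layer 1: 0.52 × 160 × 3.3×10⁻⁴ = 0.027456 m
A 1.7×10⁻⁴ × 720 × 0.41 = 0.050184 m
A total: 0.07764 m
B 0–57 m: 57 × 2×10⁻⁴ × 1.2 = 0.01368 m
B Layer 2: 0.54 × 260 × 1.3×10⁻⁴ = 0.018252 m
B Layer 3: 0.25 × 770 × 1×10⁻⁴ = 0.01925 m
B total: 0.051182 m
Ratio: 0.07764 / 0.051182 ≈ 1.517

a factor of 1.52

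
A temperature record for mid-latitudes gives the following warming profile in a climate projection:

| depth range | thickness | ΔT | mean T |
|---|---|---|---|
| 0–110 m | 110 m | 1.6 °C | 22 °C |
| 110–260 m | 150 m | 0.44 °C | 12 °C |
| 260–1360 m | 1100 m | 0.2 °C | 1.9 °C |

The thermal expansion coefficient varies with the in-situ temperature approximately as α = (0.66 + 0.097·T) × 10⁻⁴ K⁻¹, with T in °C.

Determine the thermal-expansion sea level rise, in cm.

Layer 1: α = (0.66 + 0.097×22)×10⁻⁴ = 2.794×10⁻⁴ K⁻¹
Layer 2: α = (0.66 + 0.097×12)×10⁻⁴ = 1.824×10⁻⁴ K⁻¹
Layer 3: α = (0.66 + 0.097×1.9)×10⁻⁴ = 0.8443×10⁻⁴ K⁻¹
110 × 1.6 × 2.794×10⁻⁴ = 0.0491744 m
110–260 m: 150 × 1.824×10⁻⁴ × 0.44 = 0.0120384 m
0.2 × 0.8443×10⁻⁴ × 1100 = 0.0185746 m
Δh = 0.0491744 + 0.0120384 + 0.0185746 = 0.0797874 m

7.98 cm of thermosteric rise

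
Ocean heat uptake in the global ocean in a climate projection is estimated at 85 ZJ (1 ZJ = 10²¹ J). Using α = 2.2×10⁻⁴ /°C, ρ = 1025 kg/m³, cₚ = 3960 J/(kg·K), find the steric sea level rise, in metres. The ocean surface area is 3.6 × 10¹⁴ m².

Per unit area: Q = 85×10²¹ / (3.6×10¹⁴) ≈ 2.361×10⁸ J/m²
Δh = αQ/(ρcₚ) = 2.2×10⁻⁴ × 2.361×10⁸ / (1025 × 3960) ≈ 0.012797 m

about 0.013 m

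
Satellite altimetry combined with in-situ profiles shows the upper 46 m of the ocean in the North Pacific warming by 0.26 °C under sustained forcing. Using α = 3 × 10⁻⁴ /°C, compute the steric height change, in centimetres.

0.359 cm of thermosteric rise

Δh = αΔT·H = 3×10⁻⁴ × 0.26 × 46 = 0.003588 m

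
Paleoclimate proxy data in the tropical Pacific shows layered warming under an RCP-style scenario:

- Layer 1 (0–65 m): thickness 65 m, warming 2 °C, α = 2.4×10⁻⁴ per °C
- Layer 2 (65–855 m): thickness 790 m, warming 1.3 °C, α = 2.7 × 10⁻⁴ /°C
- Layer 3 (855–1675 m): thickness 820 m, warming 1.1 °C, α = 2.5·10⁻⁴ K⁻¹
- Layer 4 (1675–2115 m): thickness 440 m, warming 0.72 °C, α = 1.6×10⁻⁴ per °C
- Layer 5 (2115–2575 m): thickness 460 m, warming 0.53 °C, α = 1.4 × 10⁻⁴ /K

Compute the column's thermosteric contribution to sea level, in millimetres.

2 × 2.4×10⁻⁴ × 65 = 0.03120 m
Layer 2: 1.3 × 790 × 2.7×10⁻⁴ = 0.27729 m
2.5×10⁻⁴ × 820 × 1.1 = 0.22550 m
Layer 4: 1.6×10⁻⁴ × 0.72 × 440 = 0.050688 m
Layer 5: 460 × 0.53 × 1.4×10⁻⁴ = 0.034132 m
Δh = 0.03120 + 0.27729 + 0.22550 + 0.050688 + 0.034132 = 0.61881 m

about 620 mm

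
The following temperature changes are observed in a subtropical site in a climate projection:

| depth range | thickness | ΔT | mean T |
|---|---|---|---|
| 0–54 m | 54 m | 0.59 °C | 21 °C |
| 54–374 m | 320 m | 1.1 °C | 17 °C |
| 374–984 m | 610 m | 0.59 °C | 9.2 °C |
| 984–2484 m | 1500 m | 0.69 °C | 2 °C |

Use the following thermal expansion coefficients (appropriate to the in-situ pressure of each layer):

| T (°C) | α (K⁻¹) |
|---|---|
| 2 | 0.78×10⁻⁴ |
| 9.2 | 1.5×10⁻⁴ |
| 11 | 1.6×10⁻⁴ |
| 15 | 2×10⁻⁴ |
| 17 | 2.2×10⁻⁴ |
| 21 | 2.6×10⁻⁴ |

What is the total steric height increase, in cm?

22 cm

Layer 1 at 21 °C → α = 2.6×10⁻⁴ K⁻¹
Layer 2 at 17 °C → α = 2.2×10⁻⁴ K⁻¹
Layer 3 at 9.2 °C → α = 1.5×10⁻⁴ K⁻¹
Layer 4 at 2 °C → α = 0.78×10⁻⁴ K⁻¹
54 × 0.59 × 2.6×10⁻⁴ = 0.0082836 m
Layer 2: 2.2×10⁻⁴ × 320 × 1.1 = 0.07744 m
Layer 3: 0.59 × 610 × 1.5×10⁻⁴ = 0.053985 m
984–2484 m: 1500 × 0.78×10⁻⁴ × 0.69 = 0.08073 m
Δh = 0.0082836 + 0.07744 + 0.053985 + 0.08073 = 0.2204386 m ≈ 22 cm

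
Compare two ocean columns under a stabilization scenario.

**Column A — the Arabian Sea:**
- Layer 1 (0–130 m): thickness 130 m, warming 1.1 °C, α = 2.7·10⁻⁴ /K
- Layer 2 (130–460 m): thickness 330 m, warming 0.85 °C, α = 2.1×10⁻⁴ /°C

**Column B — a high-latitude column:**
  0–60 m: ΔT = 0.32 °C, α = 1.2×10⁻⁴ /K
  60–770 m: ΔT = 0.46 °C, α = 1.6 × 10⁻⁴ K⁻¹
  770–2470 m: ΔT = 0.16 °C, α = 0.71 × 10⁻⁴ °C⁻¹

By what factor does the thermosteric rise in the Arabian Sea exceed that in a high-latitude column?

A Layer 1: 130 × 2.7×10⁻⁴ × 1.1 = 0.03861 m
A 330 × 0.85 × 2.1×10⁻⁴ = 0.058905 m
A total: 0.097515 m
B Layer 1: 60 × 0.32 × 1.2×10⁻⁴ = 0.002304 m
B 60–770 m: 710 × 0.46 × 1.6×10⁻⁴ = 0.052256 m
B 770–2470 m: 0.16 × 1700 × 0.71×10⁻⁴ = 0.019312 m
B total: 0.073872 m
Ratio: 0.097515 / 0.073872 ≈ 1.320

≈ 1.3×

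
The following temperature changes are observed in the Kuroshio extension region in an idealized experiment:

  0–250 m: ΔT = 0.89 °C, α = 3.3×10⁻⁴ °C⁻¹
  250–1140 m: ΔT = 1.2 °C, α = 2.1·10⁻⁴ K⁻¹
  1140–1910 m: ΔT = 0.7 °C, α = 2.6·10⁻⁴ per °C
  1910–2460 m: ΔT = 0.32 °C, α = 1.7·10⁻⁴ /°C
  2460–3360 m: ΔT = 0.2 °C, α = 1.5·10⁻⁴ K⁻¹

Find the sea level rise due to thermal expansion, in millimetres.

495 mm

250 × 0.89 × 3.3×10⁻⁴ = 0.073425 m
1.2 × 890 × 2.1×10⁻⁴ = 0.22428 m
Layer 3: 0.7 × 770 × 2.6×10⁻⁴ = 0.14014 m
Layer 4: 550 × 1.7×10⁻⁴ × 0.32 = 0.02992 m
Layer 5: 1.5×10⁻⁴ × 900 × 0.2 = 0.02700 m
Δh = 0.073425 + 0.22428 + 0.14014 + 0.02992 + 0.02700 = 0.494765 m ≈ 495 mm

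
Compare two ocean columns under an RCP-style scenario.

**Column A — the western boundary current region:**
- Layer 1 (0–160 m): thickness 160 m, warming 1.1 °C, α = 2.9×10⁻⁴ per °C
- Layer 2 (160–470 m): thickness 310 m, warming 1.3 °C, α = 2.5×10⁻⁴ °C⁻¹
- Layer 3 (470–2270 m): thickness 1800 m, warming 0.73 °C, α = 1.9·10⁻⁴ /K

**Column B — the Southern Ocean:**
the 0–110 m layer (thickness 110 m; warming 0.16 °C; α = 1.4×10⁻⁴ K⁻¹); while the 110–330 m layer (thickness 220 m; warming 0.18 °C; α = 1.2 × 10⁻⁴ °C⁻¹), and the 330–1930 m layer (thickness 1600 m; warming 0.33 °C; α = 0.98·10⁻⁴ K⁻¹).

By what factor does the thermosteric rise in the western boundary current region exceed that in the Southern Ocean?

≈ 6.81×

A Layer 1: 2.9×10⁻⁴ × 1.1 × 160 = 0.05104 m
A 160–470 m: 1.3 × 2.5×10⁻⁴ × 310 = 0.10075 m
A Layer 3: 0.73 × 1.9×10⁻⁴ × 1800 = 0.24966 m
A total: 0.40145 m
B Layer 1: 1.4×10⁻⁴ × 110 × 0.16 = 0.002464 m
B 0.18 × 1.2×10⁻⁴ × 220 = 0.004752 m
B 330–1930 m: 0.33 × 0.98×10⁻⁴ × 1600 = 0.051744 m
B total: 0.05896 m
Ratio: 0.40145 / 0.05896 ≈ 6.809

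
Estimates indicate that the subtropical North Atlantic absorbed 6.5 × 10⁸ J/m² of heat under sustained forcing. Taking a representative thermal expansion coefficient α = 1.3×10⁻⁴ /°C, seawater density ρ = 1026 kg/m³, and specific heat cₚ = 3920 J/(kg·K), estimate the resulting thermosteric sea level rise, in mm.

Δh = αQ/(ρcₚ) = 1.3×10⁻⁴ × 6.5×10⁸ / (1026 × 3920) ≈ 0.02101 m

Δh ≈ 21.0 mm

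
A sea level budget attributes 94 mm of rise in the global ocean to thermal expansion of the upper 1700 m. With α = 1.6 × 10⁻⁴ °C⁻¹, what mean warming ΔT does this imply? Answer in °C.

ΔT = Δh/(αH) = 0.094 / (1.6×10⁻⁴ × 1700) ≈ 0.3456 °C

about 0.346 °C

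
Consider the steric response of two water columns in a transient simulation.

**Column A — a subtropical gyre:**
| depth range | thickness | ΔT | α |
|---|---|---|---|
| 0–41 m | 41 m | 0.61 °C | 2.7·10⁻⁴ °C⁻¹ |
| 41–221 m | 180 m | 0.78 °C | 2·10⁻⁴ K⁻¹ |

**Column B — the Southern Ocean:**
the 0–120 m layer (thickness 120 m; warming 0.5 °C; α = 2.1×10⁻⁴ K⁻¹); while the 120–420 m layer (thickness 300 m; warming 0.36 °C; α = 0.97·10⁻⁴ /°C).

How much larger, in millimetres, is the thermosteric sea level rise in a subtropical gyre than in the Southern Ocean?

Δh_A − Δh_B ≈ 12 mm

A 41 × 0.61 × 2.7×10⁻⁴ = 0.0067527 m
A 41–221 m: 2×10⁻⁴ × 0.78 × 180 = 0.02808 m
A total: 0.0348327 m
B 120 × 0.5 × 2.1×10⁻⁴ = 0.01260 m
B 120–420 m: 0.36 × 0.97×10⁻⁴ × 300 = 0.010476 m
B total: 0.023076 m
Difference: 0.0348327 − 0.023076 = 0.0117567 m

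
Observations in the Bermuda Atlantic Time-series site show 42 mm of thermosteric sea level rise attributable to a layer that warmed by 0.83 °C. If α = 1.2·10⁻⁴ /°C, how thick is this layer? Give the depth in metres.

H = Δh/(αΔT) = 0.042 / (1.2×10⁻⁴ × 0.83) ≈ 421.7 m

H ≈ 420 m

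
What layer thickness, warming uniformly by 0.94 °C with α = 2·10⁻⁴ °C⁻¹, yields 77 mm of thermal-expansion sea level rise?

410 m

H = Δh/(αΔT) = 0.077 / (2×10⁻⁴ × 0.94) ≈ 409.6 m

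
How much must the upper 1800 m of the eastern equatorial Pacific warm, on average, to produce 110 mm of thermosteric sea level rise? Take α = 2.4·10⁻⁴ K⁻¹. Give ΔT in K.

ΔT = Δh/(αH) = 0.11 / (2.4×10⁻⁴ × 1800) ≈ 0.2546 K

0.25 K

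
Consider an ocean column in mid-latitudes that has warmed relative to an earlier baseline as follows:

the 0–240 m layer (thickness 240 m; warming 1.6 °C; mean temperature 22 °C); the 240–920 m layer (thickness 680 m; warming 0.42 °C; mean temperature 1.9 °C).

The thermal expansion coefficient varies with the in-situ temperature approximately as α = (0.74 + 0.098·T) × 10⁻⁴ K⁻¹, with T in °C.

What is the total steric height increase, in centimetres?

Δh ≈ 14 cm

Layer 1: α = (0.74 + 0.098×22)×10⁻⁴ = 2.896×10⁻⁴ K⁻¹
Layer 2: α = (0.74 + 0.098×1.9)×10⁻⁴ = 0.9262×10⁻⁴ K⁻¹
2.896×10⁻⁴ × 240 × 1.6 = 0.1112064 m
240–920 m: 680 × 0.42 × 0.9262×10⁻⁴ = 0.026452272 m
Δh = 0.1112064 + 0.026452272 = 0.137658672 m ≈ 14 cm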